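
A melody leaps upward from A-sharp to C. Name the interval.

diminished third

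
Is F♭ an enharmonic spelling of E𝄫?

Fb is pitch class 4; Ebb is pitch class 2.
The pitch classes differ (4 vs. 2), so they are not enharmonic equivalents.

No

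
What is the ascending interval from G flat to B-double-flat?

Counting letters G–A–B gives a third.
Gb→Bbb = 3 semitones, 1 narrower than the major third (4), so minor.

minor third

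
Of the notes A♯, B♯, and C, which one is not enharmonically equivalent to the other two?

In 12-tone equal temperament, enharmonic equivalents share a pitch class. A# is pitch class 10; B# is pitch class 0; C is pitch class 0.
B# and C share pitch class 0, while A# is pitch class 10.

A#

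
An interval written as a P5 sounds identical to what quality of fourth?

A perfect fifth spans 7 semitones.
A fourth spanning 7 semitones is doubly augmented (the perfect fourth is 5).

doubly augmented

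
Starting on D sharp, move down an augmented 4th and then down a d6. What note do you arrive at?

C##

An augmented fourth down from D# is A (letter A, 6 semitones down).
A diminished sixth down from A is C## (letter C, 7 semitones down).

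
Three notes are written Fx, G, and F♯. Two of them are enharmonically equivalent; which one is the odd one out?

F#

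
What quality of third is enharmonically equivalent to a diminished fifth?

A diminished fifth spans 6 semitones.
A third spanning 6 semitones is doubly augmented (the major third is 4).

doubly augmented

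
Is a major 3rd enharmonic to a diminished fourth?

Yes

A major third spans 4 semitones; a diminished fourth spans 4.
They are enharmonically equivalent.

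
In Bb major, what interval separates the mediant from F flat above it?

The mediant of Bb major is D.
D up to Fb: letters D→F make it a third; 2 semitones makes it diminished.

diminished third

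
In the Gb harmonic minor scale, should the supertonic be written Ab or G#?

Ab

Each scale degree takes a distinct letter name. Degree 2 of a scale on G must use the letter A.
Ab and G# are enharmonically the same pitch, but only Ab uses the letter A, so it is the correct spelling here.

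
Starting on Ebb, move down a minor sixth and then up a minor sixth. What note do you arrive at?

Ebb

A minor sixth down from Ebb is Gb (letter G, 8 semitones down).
A minor sixth up from Gb is Ebb (letter E, 8 semitones up).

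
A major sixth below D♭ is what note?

D down a major sixth is F, so the target letter is F.
From Db, a major sixth is 9 semitones down: Fb.

Fb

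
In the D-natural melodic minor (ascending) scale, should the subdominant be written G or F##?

Each scale degree takes a distinct letter name. Degree 4 of a scale on D must use the letter G.
G and F## are enharmonically the same pitch, but only G uses the letter G, so it is the correct spelling here.

G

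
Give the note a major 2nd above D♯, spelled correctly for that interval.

D up a major second is E, so the target letter is E.
From D#, a major second is 2 semitones up: E#.

E#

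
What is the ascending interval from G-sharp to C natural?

diminished fourth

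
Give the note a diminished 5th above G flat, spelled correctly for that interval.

Dbb

A fifth above G lands on the letter D.
A diminished fifth spans 6 semitones, so Gb moves to pitch class 0. On the letter D that is Dbb.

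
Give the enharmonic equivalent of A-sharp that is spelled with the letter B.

Bb

Plain B sits 1 semitone above A#, so on the letter B the same pitch needs a flat: Bb.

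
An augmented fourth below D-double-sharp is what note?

A#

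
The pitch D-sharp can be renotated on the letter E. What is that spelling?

Eb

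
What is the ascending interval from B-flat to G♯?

The letter names run B→G, a span of 5 letter steps, so the interval is some kind of sixth.
Bb to G# is 10 semitones. A major sixth is 9, so 10 makes it augmented.

augmented sixth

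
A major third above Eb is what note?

G

E up a major third is G#, so the target letter is G.
From Eb, a major third is 4 semitones up: G.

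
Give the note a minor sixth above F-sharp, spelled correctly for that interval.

F up a major sixth is D, so the target letter is D.
From F#, a minor sixth is 8 semitones up: D.

D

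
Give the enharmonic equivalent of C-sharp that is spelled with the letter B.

B##

C# is pitch class 1. The letter B alone is pitch class 11.
To reach pitch class 1 from B requires an offset of +2 semitones, i.e. double sharp: B##.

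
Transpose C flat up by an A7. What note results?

C up a major seventh is B, so the target letter is B.
From Cb, an augmented seventh is 12 semitones up: B.

B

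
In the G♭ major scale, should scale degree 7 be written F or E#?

F

Each scale degree takes a distinct letter name. Degree 7 of a scale on G must use the letter F.
F and E# are enharmonically the same pitch, but only F uses the letter F, so it is the correct spelling here.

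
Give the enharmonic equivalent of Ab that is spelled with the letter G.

Ab is pitch class 8. The letter G alone is pitch class 7.
To reach pitch class 8 from G requires an offset of +1 semitone, i.e. sharp: G#.

G#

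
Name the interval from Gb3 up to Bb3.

The letter names run G→B, a span of 2 letter steps, so the interval is some kind of third.
Gb to Bb is 4 semitones. A major third is 4, so 4 makes it major.

major third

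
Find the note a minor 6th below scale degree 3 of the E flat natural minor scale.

Bb

Scale degree 3 of Eb natural minor is Gb.
A minor sixth (8 semitones) below Gb lands on the letter B, giving Bb.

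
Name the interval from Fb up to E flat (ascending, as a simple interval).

major seventh

The letter names run F→E, a span of 6 letter steps, so the interval is some kind of seventh.
Fb to Eb is 11 semitones. A major seventh is 11, so 11 makes it major.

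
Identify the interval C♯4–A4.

The letter names run C→A, a span of 5 letter steps, so the interval is some kind of sixth.
C# to A is 8 semitones. A major sixth is 9, so 8 makes it minor.

minor sixth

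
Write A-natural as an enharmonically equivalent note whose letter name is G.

A is pitch class 9. The letter G alone is pitch class 7.
To reach pitch class 9 from G requires an offset of +2 semitones, i.e. double sharp: G##.

G##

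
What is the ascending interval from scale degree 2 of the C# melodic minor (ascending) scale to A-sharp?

Scale degree 2 of C# melodic minor (ascending) is D#.
D# up to A#: letters D→A make it a fifth; 7 semitones makes it perfect.

perfect fifth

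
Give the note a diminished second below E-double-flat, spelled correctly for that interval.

E down a major second is D, so the target letter is D.
From Ebb, a diminished second is 0 semitones down: D.

D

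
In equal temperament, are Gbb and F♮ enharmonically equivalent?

Gbb = pitch class 5 and F = pitch class 5 — the same pitch class, so they are enharmonic equivalents.

Yes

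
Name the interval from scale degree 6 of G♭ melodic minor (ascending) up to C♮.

major sixth

Scale degree 6 of Gb melodic minor (ascending) is Eb.
Eb up to C: letters E→C make it a sixth; 9 semitones makes it major.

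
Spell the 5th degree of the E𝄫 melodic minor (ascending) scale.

Degree 5 takes the letter 4 steps above E, which is B.
In melodic minor (ascending), degree 5 sits 7 semitones above the tonic. Ebb + 7 semitones is pitch class 9, spelled on B as Bbb.

Bbb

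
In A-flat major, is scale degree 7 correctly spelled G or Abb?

G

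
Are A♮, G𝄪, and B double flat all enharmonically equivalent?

A is pitch class 9; G## is pitch class 9; Bbb is pitch class 9.
All spellings map to pitch class 9, so they are enharmonically equivalent.

Yes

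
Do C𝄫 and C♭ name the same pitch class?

Cbb is pitch class 10; Cb is pitch class 11.
The pitch classes differ (10 vs. 11), so they are not enharmonic equivalents.

No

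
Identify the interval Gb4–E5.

augmented sixth

The letter names run G→E, a span of 5 letter steps, so the interval is some kind of sixth.
Gb to E is 10 semitones. A major sixth is 9, so 10 makes it augmented.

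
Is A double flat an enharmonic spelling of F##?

Yes

Abb = pitch class 7 and F## = pitch class 7 — the same pitch class, so they are enharmonic equivalents.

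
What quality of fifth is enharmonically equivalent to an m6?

A minor sixth spans 8 semitones.
A fifth spanning 8 semitones is augmented (the perfect fifth is 7).

augmented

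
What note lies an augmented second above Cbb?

C up a major second is D, so the target letter is D.
From Cbb, an augmented second is 3 semitones up: Db.

Db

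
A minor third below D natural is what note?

D down a major third is Bb, so the target letter is B.
From D, a minor third is 3 semitones down: B.

B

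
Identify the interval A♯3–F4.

diminished sixth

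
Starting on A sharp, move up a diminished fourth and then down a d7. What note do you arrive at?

A diminished fourth up from A# is D (letter D, 4 semitones up).
A diminished seventh down from D is E# (letter E, 9 semitones down).

E#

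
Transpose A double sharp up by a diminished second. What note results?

B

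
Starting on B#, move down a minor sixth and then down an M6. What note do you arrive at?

F##

A minor sixth down from B# is D## (letter D, 8 semitones down).
A major sixth down from D## is F## (letter F, 9 semitones down).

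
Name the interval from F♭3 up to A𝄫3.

minor third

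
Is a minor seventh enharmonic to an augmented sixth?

Yes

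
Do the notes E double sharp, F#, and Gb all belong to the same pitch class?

E## is pitch class 6; F# is pitch class 6; Gb is pitch class 6.
All spellings map to pitch class 6, so they are enharmonically equivalent.

Yes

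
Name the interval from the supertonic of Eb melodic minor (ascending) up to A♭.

minor third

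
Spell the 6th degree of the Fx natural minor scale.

The F## natural minor scale runs F## G## A# B# C## D# E#.
Degree 6 is D#.

D#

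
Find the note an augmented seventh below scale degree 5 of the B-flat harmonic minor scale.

Scale degree 5 of Bb harmonic minor is F.
An augmented seventh (12 semitones) below F lands on the letter G, giving Gbb.

Gbb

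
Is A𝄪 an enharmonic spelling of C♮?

No

Two spellings are enharmonically equivalent only if they share a pitch class.
Here A## → 11, C → 0; 0 ≠ 11, so they are not.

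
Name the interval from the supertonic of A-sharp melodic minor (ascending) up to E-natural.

diminished fourth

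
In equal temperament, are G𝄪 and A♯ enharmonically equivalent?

No

G## is pitch class 9; A# is pitch class 10.
The pitch classes differ (9 vs. 10), so they are not enharmonic equivalents.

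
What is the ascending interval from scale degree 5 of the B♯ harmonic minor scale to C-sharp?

diminished fifth

Scale degree 5 of B# harmonic minor is F##.
F## up to C#: letters F→C make it a fifth; 6 semitones makes it diminished.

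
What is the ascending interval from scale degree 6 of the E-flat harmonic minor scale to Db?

major second

Scale degree 6 of Eb harmonic minor is Cb.
Cb up to Db: letters C→D make it a second; 2 semitones makes it major.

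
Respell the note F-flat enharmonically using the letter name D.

D##

Plain D sits 2 semitones below Fb, so on the letter D the same pitch needs a double sharp: D##.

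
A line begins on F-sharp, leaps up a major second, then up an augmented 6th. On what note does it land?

A major second up from F# is G# (letter G, 2 semitones up).
An augmented sixth up from G# is E## (letter E, 10 semitones up).

E##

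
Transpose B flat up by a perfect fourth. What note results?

Eb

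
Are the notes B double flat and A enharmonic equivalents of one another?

Yes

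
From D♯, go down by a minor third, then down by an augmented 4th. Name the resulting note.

F#

A minor third down from D# is B# (letter B, 3 semitones down).
An augmented fourth down from B# is F# (letter F, 6 semitones down).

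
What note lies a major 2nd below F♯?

E

F down a major second is Eb, so the target letter is E.
From F#, a major second is 2 semitones down: E.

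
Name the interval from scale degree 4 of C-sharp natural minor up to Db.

diminished sixth

Scale degree 4 of C# natural minor is F#.
F# up to Db: letters F→D make it a sixth; 7 semitones makes it diminished.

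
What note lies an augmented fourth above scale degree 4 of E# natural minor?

D##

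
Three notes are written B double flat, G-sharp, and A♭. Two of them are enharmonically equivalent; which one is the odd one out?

Bbb

In 12-tone equal temperament, enharmonic equivalents share a pitch class. Bbb is pitch class 9; G# is pitch class 8; Ab is pitch class 8.
G# and Ab share pitch class 8, while Bbb is pitch class 9.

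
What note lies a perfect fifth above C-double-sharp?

C up a perfect fifth is G, so the target letter is G.
From C##, a perfect fifth is 7 semitones up: G##.

G##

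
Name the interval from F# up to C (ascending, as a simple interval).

diminished fifth

Counting letters F–G–A–B–C gives a fifth.
F#→C = 6 semitones, 1 narrower than the perfect fifth (7), so diminished.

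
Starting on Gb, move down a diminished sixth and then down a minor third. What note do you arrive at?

A diminished sixth down from Gb is B (letter B, 7 semitones down).
A minor third down from B is G# (letter G, 3 semitones down).

G#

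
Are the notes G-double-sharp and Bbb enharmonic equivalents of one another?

Yes

G## is pitch class 9; Bbb is pitch class 9.
All spellings map to pitch class 9, so they are enharmonically equivalent.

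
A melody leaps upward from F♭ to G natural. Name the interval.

The letter names run F→G, a span of 1 letter step, so the interval is some kind of second.
Fb to G is 3 semitones. A major second is 2, so 3 makes it augmented.

augmented second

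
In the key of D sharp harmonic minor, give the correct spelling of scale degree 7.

The D# harmonic minor scale runs D# E# F# G# A# B C##.
Degree 7 is C##.

C##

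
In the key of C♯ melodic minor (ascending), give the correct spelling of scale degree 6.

A#

The C# melodic minor (ascending) scale runs C# D# E F# G# A# B#.
Degree 6 is A#.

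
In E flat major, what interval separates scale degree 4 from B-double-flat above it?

Scale degree 4 of Eb major is Ab.
Ab up to Bbb: letters A→B make it a second; 1 semitone makes it minor.

minor second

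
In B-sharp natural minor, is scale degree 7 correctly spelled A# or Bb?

A#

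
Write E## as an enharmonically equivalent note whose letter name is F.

F#

E## is pitch class 6. The letter F alone is pitch class 5.
To reach pitch class 6 from F requires an offset of +1 semitone, i.e. sharp: F#.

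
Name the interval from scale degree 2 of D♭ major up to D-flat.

Scale degree 2 of Db major is Eb.
Eb up to Db: letters E→D make it a seventh; 10 semitones makes it minor.

minor seventh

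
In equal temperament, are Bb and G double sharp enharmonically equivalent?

Bb is pitch class 10; G## is pitch class 9.
The pitch classes differ (10 vs. 9), so they are not enharmonic equivalents.

No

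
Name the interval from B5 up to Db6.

Counting letters B–C–D gives a third.
B→Db = 2 semitones, 2 narrower than the major third (4), so diminished.

diminished third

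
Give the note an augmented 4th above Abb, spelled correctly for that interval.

A fourth above A lands on the letter D.
An augmented fourth spans 6 semitones, so Abb moves to pitch class 1. On the letter D that is Db.

Db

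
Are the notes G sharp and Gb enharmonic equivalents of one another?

No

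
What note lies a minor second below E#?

D##

E down a major second is D, so the target letter is D.
From E#, a minor second is 1 semitone down: D##.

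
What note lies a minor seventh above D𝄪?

D up a major seventh is C#, so the target letter is C.
From D##, a minor seventh is 10 semitones up: C##.

C##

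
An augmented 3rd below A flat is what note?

A down a major third is F, so the target letter is F.
From Ab, an augmented third is 5 semitones down: Fbb.

Fbb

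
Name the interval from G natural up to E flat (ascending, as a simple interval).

minor sixth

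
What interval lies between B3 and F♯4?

perfect fifth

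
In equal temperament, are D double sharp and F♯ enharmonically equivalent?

No

Two spellings are enharmonically equivalent only if they share a pitch class.
Here D## → 4, F# → 6; 4 ≠ 6, so they are not.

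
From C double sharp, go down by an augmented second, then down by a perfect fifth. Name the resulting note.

E

An augmented second down from C## is B (letter B, 3 semitones down).
A perfect fifth down from B is E (letter E, 7 semitones down).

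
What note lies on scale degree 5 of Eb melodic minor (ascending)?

Bb

The Eb melodic minor (ascending) scale runs Eb F Gb Ab Bb C D.
Degree 5 is Bb.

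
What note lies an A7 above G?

F##

G up a major seventh is F#, so the target letter is F.
From G, an augmented seventh is 12 semitones up: F##.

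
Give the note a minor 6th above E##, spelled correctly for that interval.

A sixth above E lands on the letter C.
A minor sixth spans 8 semitones, so E## moves to pitch class 2. On the letter C that is C##.

C##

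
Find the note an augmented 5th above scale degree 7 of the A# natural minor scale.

Scale degree 7 of A# natural minor is G#.
An augmented fifth (8 semitones) above G# lands on the letter D, giving D##.

D##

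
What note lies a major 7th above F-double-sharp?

A seventh above F lands on the letter E.
A major seventh spans 11 semitones, so F## moves to pitch class 6. On the letter E that is E##.

E##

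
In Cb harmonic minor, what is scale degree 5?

Gb

Degree 5 takes the letter 4 steps above C, which is G.
In harmonic minor, degree 5 sits 7 semitones above the tonic. Cb + 7 semitones is pitch class 6, spelled on G as Gb.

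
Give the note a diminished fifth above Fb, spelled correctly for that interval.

A fifth above F lands on the letter C.
A diminished fifth spans 6 semitones, so Fb moves to pitch class 10. On the letter C that is Cbb.

Cbb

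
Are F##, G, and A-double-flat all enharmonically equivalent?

Yes

F## = pitch class 7 and G = pitch class 7 and Abb = pitch class 7 — the same pitch class, so they are enharmonic equivalents.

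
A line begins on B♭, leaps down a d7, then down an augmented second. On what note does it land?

Bb

A diminished seventh down from Bb is C# (letter C, 9 semitones down).
An augmented second down from C# is Bb (letter B, 3 semitones down).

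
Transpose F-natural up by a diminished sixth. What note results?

Dbb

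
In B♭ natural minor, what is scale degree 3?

Degree 3 takes the letter 2 steps above B, which is D.
In natural minor, degree 3 sits 3 semitones above the tonic. Bb + 3 semitones is pitch class 1, spelled on D as Db.

Db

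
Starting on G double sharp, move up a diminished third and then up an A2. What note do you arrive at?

A diminished third up from G## is B (letter B, 2 semitones up).
An augmented second up from B is C## (letter C, 3 semitones up).

C##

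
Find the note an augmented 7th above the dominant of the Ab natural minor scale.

D#

The dominant of Ab natural minor is Eb.
An augmented seventh (12 semitones) above Eb lands on the letter D, giving D#.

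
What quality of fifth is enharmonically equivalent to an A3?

doubly diminished

An augmented third spans 5 semitones.
A fifth spanning 5 semitones is doubly diminished (the perfect fifth is 7).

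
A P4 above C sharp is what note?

A fourth above C lands on the letter F.
A perfect fourth spans 5 semitones, so C# moves to pitch class 6. On the letter F that is F#.

F#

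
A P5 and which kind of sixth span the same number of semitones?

diminished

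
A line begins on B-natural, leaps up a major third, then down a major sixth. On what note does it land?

A major third up from B is D# (letter D, 4 semitones up).
A major sixth down from D# is F# (letter F, 9 semitones down).

F#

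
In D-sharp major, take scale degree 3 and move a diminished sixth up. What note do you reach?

D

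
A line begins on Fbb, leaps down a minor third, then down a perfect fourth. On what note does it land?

Abb

A minor third down from Fbb is Dbb (letter D, 3 semitones down).
A perfect fourth down from Dbb is Abb (letter A, 5 semitones down).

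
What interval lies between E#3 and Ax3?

Counting letters E–F–G–A gives a fourth.
E#→A## = 6 semitones, 1 wider than the perfect fourth (5), so augmented.

augmented fourth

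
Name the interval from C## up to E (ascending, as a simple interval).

diminished third

Counting letters C–D–E gives a third.
C##→E = 2 semitones, 2 narrower than the major third (4), so diminished.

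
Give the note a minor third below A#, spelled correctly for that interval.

A down a major third is F, so the target letter is F.
From A#, a minor third is 3 semitones down: F##.

F##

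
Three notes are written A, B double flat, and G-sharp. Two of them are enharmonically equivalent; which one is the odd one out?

G#

In 12-tone equal temperament, enharmonic equivalents share a pitch class. A is pitch class 9; Bbb is pitch class 9; G# is pitch class 8.
A and Bbb share pitch class 9, while G# is pitch class 8.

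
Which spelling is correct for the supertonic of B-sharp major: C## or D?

C##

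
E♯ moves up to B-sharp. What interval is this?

perfect fifth

Counting letters E–F–G–A–B gives a fifth.
E#→B# = 7 semitones, exactly the perfect fifth.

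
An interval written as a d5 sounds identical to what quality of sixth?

doubly diminished

A diminished fifth spans 6 semitones.
A sixth spanning 6 semitones is doubly diminished (the major sixth is 9).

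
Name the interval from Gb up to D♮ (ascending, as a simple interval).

The letter names run G→D, a span of 4 letter steps, so the interval is some kind of fifth.
Gb to D is 8 semitones. A perfect fifth is 7, so 8 makes it augmented.

augmented fifth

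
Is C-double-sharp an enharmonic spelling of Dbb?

C## is pitch class 2; Dbb is pitch class 0.
The pitch classes differ (2 vs. 0), so they are not enharmonic equivalents.

No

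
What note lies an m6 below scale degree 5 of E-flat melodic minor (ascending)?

Scale degree 5 of Eb melodic minor (ascending) is Bb.
A minor sixth (8 semitones) below Bb lands on the letter D, giving D.

D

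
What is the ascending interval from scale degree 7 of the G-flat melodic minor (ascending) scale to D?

major sixth

Scale degree 7 of Gb melodic minor (ascending) is F.
F up to D: letters F→D make it a sixth; 9 semitones makes it major.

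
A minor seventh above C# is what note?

C up a major seventh is B, so the target letter is B.
From C#, a minor seventh is 10 semitones up: B.

B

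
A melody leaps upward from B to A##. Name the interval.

augmented seventh

The letter names run B→A, a span of 6 letter steps, so the interval is some kind of seventh.
B to A## is 12 semitones. A major seventh is 11, so 12 makes it augmented.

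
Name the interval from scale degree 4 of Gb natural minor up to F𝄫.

Scale degree 4 of Gb natural minor is Cb.
Cb up to Fbb: letters C→F make it a fourth; 4 semitones makes it diminished.

diminished fourth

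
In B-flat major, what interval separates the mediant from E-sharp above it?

The mediant of Bb major is D.
D up to E#: letters D→E make it a second; 3 semitones makes it augmented.

augmented second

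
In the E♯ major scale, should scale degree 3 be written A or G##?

G##

Each scale degree takes a distinct letter name. Degree 3 of a scale on E must use the letter G.
G## and A are enharmonically the same pitch, but only G## uses the letter G, so it is the correct spelling here.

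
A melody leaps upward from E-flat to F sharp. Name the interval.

augmented second

Counting letters E–F gives a second.
Eb→F# = 3 semitones, 1 wider than the major second (2), so augmented.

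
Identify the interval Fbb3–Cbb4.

perfect fifth

Counting letters F–G–A–B–C gives a fifth.
Fbb→Cbb = 7 semitones, exactly the perfect fifth.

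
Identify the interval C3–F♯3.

The letter names run C→F, a span of 3 letter steps, so the interval is some kind of fourth.
C to F# is 6 semitones. A perfect fourth is 5, so 6 makes it augmented.

augmented fourth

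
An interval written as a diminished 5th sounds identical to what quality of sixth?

A diminished fifth spans 6 semitones.
A sixth spanning 6 semitones is doubly diminished (the major sixth is 9).

doubly diminished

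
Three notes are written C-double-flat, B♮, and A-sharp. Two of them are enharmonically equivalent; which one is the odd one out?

B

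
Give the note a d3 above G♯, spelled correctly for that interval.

G up a major third is B, so the target letter is B.
From G#, a diminished third is 2 semitones up: Bb.

Bb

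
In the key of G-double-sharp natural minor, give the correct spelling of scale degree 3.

The G## natural minor scale runs G## A## B# C## D## E# F##.
Degree 3 is B#.

B#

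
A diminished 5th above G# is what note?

A fifth above G lands on the letter D.
A diminished fifth spans 6 semitones, so G# moves to pitch class 2. On the letter D that is D.

D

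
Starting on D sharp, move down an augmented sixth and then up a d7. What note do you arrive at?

An augmented sixth down from D# is F (letter F, 10 semitones down).
A diminished seventh up from F is Ebb (letter E, 9 semitones up).

Ebb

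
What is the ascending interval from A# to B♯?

Counting letters A–B gives a second.
A#→B# = 2 semitones, exactly the major second.

major second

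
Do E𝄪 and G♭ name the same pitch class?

Yes

E## = pitch class 6 and Gb = pitch class 6 — the same pitch class, so they are enharmonic equivalents.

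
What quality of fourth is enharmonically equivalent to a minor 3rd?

doubly diminished

A minor third spans 3 semitones.
A fourth spanning 3 semitones is doubly diminished (the perfect fourth is 5).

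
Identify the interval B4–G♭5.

diminished sixth

Counting letters B–C–D–E–F–G gives a sixth.
B→Gb = 7 semitones, 2 narrower than the major sixth (9), so diminished.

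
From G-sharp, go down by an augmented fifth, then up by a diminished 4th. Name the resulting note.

An augmented fifth down from G# is C (letter C, 8 semitones down).
A diminished fourth up from C is Fb (letter F, 4 semitones up).

Fb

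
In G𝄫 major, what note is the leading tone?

Fb

The Gbb major scale runs Gbb Abb Bbb Cbb Dbb Ebb Fb.
Degree 7 is Fb.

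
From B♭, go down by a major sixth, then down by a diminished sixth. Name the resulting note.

F#

A major sixth down from Bb is Db (letter D, 9 semitones down).
A diminished sixth down from Db is F# (letter F, 7 semitones down).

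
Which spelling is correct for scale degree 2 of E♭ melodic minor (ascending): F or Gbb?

Each scale degree takes a distinct letter name. Degree 2 of a scale on E must use the letter F.
F and Gbb are enharmonically the same pitch, but only F uses the letter F, so it is the correct spelling here.

F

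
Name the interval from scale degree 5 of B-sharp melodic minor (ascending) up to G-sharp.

Scale degree 5 of B# melodic minor (ascending) is F##.
F## up to G#: letters F→G make it a second; 1 semitone makes it minor.

minor second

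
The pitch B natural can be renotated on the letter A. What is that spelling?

Plain A sits 2 semitones below B, so on the letter A the same pitch needs a double sharp: A##.

A##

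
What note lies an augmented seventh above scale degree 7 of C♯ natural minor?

A##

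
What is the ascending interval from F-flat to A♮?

The letter names run F→A, a span of 2 letter steps, so the interval is some kind of third.
Fb to A is 5 semitones. A major third is 4, so 5 makes it augmented.

augmented third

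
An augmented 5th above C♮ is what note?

G#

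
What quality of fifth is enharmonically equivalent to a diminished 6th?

A diminished sixth spans 7 semitones.
A fifth spanning 7 semitones is perfect (the perfect fifth is 7).

perfect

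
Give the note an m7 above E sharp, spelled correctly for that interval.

E up a major seventh is D#, so the target letter is D.
From E#, a minor seventh is 10 semitones up: D#.

D#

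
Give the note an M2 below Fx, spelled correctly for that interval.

F down a major second is Eb, so the target letter is E.
From F##, a major second is 2 semitones down: E#.

E#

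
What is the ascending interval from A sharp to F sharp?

Counting letters A–B–C–D–E–F gives a sixth.
A#→F# = 8 semitones, 1 narrower than the major sixth (9), so minor.

minor sixth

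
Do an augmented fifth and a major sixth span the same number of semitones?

No

An augmented fifth spans 8 semitones; a major sixth spans 9.
The spans differ, so they are not enharmonic equivalents.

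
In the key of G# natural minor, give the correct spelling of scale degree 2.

The G# natural minor scale runs G# A# B C# D# E F#.
Degree 2 is A#.

A#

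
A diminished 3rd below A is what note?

A third below A lands on the letter F.
A diminished third spans 2 semitones, so A moves to pitch class 7. On the letter F that is F##.

F##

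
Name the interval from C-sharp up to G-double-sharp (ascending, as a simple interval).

Counting letters C–D–E–F–G gives a fifth.
C#→G## = 8 semitones, 1 wider than the perfect fifth (7), so augmented.

augmented fifth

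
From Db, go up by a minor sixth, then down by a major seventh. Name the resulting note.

Cbb

A minor sixth up from Db is Bbb (letter B, 8 semitones up).
A major seventh down from Bbb is Cbb (letter C, 11 semitones down).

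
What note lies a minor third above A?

A up a major third is C#, so the target letter is C.
From A, a minor third is 3 semitones up: C.

C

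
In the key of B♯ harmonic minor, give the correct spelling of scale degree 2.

C##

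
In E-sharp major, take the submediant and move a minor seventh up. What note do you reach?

The submediant of E# major is C##.
A minor seventh (10 semitones) above C## lands on the letter B, giving B#.

B#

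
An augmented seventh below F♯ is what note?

Gb

A seventh below F lands on the letter G.
An augmented seventh spans 12 semitones, so F# moves to pitch class 6. On the letter G that is Gb.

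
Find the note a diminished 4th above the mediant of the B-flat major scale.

Gb

The mediant of Bb major is D.
A diminished fourth (4 semitones) above D lands on the letter G, giving Gb.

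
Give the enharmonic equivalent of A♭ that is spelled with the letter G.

G#

Ab is pitch class 8. The letter G alone is pitch class 7.
To reach pitch class 8 from G requires an offset of +1 semitone, i.e. sharp: G#.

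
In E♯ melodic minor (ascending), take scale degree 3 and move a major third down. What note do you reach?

Scale degree 3 of E# melodic minor (ascending) is G#.
A major third (4 semitones) below G# lands on the letter E, giving E.

E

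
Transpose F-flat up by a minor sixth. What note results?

Dbb

A sixth above F lands on the letter D.
A minor sixth spans 8 semitones, so Fb moves to pitch class 0. On the letter D that is Dbb.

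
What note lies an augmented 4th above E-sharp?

E up a perfect fourth is A, so the target letter is A.
From E#, an augmented fourth is 6 semitones up: A##.

A##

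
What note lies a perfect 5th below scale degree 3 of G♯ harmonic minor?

E

Scale degree 3 of G# harmonic minor is B.
A perfect fifth (7 semitones) below B lands on the letter E, giving E.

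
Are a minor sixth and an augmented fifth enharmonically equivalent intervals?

Yes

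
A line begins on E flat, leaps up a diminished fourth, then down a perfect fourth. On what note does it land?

A diminished fourth up from Eb is Abb (letter A, 4 semitones up).
A perfect fourth down from Abb is Ebb (letter E, 5 semitones down).

Ebb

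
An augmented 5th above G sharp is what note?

G up a perfect fifth is D, so the target letter is D.
From G#, an augmented fifth is 8 semitones up: D##.

D##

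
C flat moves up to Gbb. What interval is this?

The letter names run C→G, a span of 4 letter steps, so the interval is some kind of fifth.
Cb to Gbb is 6 semitones. A perfect fifth is 7, so 6 makes it diminished.

diminished fifth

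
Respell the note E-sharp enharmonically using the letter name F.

Plain F sits at the same pitch as E#, so on the letter F the same pitch needs a natural: F.

F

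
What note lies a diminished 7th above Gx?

F#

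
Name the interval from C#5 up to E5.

minor third

The letter names run C→E, a span of 2 letter steps, so the interval is some kind of third.
C# to E is 3 semitones. A major third is 4, so 3 makes it minor.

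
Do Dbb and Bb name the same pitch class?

No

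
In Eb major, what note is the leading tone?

Degree 7 takes the letter 6 steps above E, which is D.
In major, degree 7 sits 11 semitones above the tonic. Eb + 11 semitones is pitch class 2, spelled on D as D.

D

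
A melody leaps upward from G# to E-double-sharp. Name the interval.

augmented sixth

The letter names run G→E, a span of 5 letter steps, so the interval is some kind of sixth.
G# to E## is 10 semitones. A major sixth is 9, so 10 makes it augmented.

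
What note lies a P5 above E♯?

A fifth above E lands on the letter B.
A perfect fifth spans 7 semitones, so E# moves to pitch class 0. On the letter B that is B#.

B#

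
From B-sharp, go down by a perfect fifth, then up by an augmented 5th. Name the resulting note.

B##

A perfect fifth down from B# is E# (letter E, 7 semitones down).
An augmented fifth up from E# is B## (letter B, 8 semitones up).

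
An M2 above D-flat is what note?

D up a major second is E, so the target letter is E.
From Db, a major second is 2 semitones up: Eb.

Eb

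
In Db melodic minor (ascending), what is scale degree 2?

Eb

The Db melodic minor (ascending) scale runs Db Eb Fb Gb Ab Bb C.
Degree 2 is Eb.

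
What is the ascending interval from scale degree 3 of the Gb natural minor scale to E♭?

Scale degree 3 of Gb natural minor is Bbb.
Bbb up to Eb: letters B→E make it a fourth; 6 semitones makes it augmented.

augmented fourth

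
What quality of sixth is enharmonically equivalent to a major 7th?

A major seventh spans 11 semitones.
A sixth spanning 11 semitones is doubly augmented (the major sixth is 9).

doubly augmented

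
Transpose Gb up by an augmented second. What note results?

A second above G lands on the letter A.
An augmented second spans 3 semitones, so Gb moves to pitch class 9. On the letter A that is A.

A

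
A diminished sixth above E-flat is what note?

Cbb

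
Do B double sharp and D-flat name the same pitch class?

Yes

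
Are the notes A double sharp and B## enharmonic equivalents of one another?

No

Two spellings are enharmonically equivalent only if they share a pitch class.
Here A## → 11, B## → 1; 1 ≠ 11, so they are not.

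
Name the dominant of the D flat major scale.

Ab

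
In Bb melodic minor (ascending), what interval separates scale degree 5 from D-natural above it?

Scale degree 5 of Bb melodic minor (ascending) is F.
F up to D: letters F→D make it a sixth; 9 semitones makes it major.

major sixth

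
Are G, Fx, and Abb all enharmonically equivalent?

Yes

G = pitch class 7 and F## = pitch class 7 and Abb = pitch class 7 — the same pitch class, so they are enharmonic equivalents.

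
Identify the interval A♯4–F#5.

minor sixth

Counting letters A–B–C–D–E–F gives a sixth.
A#→F# = 8 semitones, 1 narrower than the major sixth (9), so minor.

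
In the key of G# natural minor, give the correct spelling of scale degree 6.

Degree 6 takes the letter 5 steps above G, which is E.
In natural minor, degree 6 sits 8 semitones above the tonic. G# + 8 semitones is pitch class 4, spelled on E as E.

E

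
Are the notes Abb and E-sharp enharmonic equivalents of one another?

No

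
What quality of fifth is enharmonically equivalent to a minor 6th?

A minor sixth spans 8 semitones.
A fifth spanning 8 semitones is augmented (the perfect fifth is 7).

augmented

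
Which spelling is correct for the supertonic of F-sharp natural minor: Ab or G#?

Each scale degree takes a distinct letter name. Degree 2 of a scale on F must use the letter G.
G# and Ab are enharmonically the same pitch, but only G# uses the letter G, so it is the correct spelling here.

G#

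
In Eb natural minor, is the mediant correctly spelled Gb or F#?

Gb

Each scale degree takes a distinct letter name. Degree 3 of a scale on E must use the letter G.
Gb and F# are enharmonically the same pitch, but only Gb uses the letter G, so it is the correct spelling here.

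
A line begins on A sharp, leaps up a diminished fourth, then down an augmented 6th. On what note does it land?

A diminished fourth up from A# is D (letter D, 4 semitones up).
An augmented sixth down from D is Fb (letter F, 10 semitones down).

Fb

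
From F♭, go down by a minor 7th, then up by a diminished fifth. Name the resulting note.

Dbb

A minor seventh down from Fb is Gb (letter G, 10 semitones down).
A diminished fifth up from Gb is Dbb (letter D, 6 semitones up).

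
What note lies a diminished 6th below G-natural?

G down a major sixth is Bb, so the target letter is B.
From G, a diminished sixth is 7 semitones down: B#.

B#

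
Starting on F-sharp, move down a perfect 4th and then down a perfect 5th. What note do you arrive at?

F#

A perfect fourth down from F# is C# (letter C, 5 semitones down).
A perfect fifth down from C# is F# (letter F, 7 semitones down).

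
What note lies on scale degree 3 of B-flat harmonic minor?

Db

The Bb harmonic minor scale runs Bb C Db Eb F Gb A.
Degree 3 is Db.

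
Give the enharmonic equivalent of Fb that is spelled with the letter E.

Fb is pitch class 4. The letter E alone is pitch class 4.
Pitch class 4 on E needs no accidental: E.

E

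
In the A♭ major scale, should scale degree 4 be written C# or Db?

Each scale degree takes a distinct letter name. Degree 4 of a scale on A must use the letter D.
Db and C# are enharmonically the same pitch, but only Db uses the letter D, so it is the correct spelling here.

Db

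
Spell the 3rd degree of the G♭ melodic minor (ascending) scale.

The Gb melodic minor (ascending) scale runs Gb Ab Bbb Cb Db Eb F.
Degree 3 is Bbb.

Bbb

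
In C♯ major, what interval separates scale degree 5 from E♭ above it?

Scale degree 5 of C# major is G#.
G# up to Eb: letters G→E make it a sixth; 7 semitones makes it diminished.

diminished sixth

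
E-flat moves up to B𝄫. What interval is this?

diminished fifth

Counting letters E–F–G–A–B gives a fifth.
Eb→Bbb = 6 semitones, 1 narrower than the perfect fifth (7), so diminished.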